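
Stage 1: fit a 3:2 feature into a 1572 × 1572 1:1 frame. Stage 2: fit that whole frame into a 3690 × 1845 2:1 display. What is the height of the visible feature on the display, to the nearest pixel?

3:2 in 1572×1572: fills the width, so the feature is 1572.00 × 1048.00.
1:1 in 3690×1845: fills the height, so the intermediate becomes 1845.00 × 1845.00 — a scale of ×1.1737.
The feature scales with it: height 1048.00 × 1.1737 ≈ 1230.00.

1230 px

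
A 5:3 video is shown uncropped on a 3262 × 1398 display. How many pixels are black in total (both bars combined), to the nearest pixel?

1302936 pixels

Since 1.667 < 2.333, the video is height-limited.
The video is 1398 × 5/3 ≈ 2330.0000 px wide.
Black = 3262 − 2330.0000 = 932.0000 px.
Bar area = 932.0000 × 1398 ≈ 1302936 px.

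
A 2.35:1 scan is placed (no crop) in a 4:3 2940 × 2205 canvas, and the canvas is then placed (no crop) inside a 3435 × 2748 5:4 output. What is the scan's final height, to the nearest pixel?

1462 px

2.35:1 in 2940×2205: fills the width, so the scan is 2940.00 × 1251.06.
The 4:3 canvas is width-limited in 3435×2748, giving 3435.00 × 2576.25; scale factor 1.1684.
The scan scales with it: height 1251.06 × 1.1684 ≈ 1461.70.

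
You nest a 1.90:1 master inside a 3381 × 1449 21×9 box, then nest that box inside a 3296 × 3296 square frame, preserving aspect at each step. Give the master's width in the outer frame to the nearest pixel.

2684 px

First fit — 1.90:1 into 3381×1449 spans the height: 2753.10 × 1449.00.
Second fit — the 21×9 canvas into 3296×3296 spans the width: 3296.00 × 1412.57 (×0.9749 from 3381×1449).
Applying the same ×0.9749: 2753.10 → 2683.89.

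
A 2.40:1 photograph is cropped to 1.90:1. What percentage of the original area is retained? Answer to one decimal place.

79.2%

Going from 2.40:1 to 1.90:1 means cutting width while keeping height.
(1.900)/(2.400) ≈ 0.792 of the area survives.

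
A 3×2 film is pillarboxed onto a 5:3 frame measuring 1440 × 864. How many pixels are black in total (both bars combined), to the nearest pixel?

124416 pixels

Since 1.500 < 1.667, the film is height-limited.
That makes the image 1296.0000 px wide (864 × 3/2).
1440 − 1296.0000 = 144.0000 px of bars.
Bar area = 144.0000 × 864 ≈ 124416 px.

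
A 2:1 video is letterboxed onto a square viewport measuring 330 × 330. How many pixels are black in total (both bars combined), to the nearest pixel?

2:1 (2.000) > square (1.000), so the video fills the width.
Content height = 330 × 1/2 ≈ 165.0000 px.
Black = 330 − 165.0000 = 165.0000 px.
That's 165.0000 × 330 ≈ 54450 black pixels.

54450 pixels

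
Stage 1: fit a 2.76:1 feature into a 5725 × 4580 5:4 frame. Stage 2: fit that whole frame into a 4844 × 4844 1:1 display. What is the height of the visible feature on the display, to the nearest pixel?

Inside the 5725×4580 canvas the feature is width-limited at 5725.00 × 2074.28.
Second fit — the 5:4 canvas into 4844×4844 spans the width: 4844.00 × 3875.20 (×0.8461 from 5725×4580).
Applying the same ×0.8461: 2074.28 → 1755.07.

1755 px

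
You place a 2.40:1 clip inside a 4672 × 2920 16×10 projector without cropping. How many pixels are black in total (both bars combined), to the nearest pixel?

4547413 pixels

2.40:1 is wider than 16×10, so it spans the full width.
The clip is 4672 / 2.400 ≈ 1946.6667 px tall.
Black = 2920 − 1946.6667 = 973.3333 px.
Across the 4672-px span: 973.3333 × 4672 ≈ 4547413 px.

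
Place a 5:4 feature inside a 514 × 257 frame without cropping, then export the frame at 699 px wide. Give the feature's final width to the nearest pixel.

In the 514×257 frame the feature fills the height: width = 257 × 5/4 ≈ 321.25 px.
The frame scales by 699/514 = 1.3599; 321.25 × 1.3599 ≈ 436.88 px.

437 px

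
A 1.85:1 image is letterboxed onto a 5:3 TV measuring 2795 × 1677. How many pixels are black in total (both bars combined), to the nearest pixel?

1.85:1 (1.850) > 5:3 (1.667), so the image fills the width.
Content height = 2795 / 1.850 ≈ 1510.8108 px.
Black = 1677 − 1510.8108 = 166.1892 px.
Bar area = 166.1892 × 2795 ≈ 464499 px.

464499 pixels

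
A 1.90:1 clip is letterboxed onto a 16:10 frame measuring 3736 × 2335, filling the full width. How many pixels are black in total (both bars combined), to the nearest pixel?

That makes the image 1966.3158 px tall (3736 / 1.900).
Leftover height: 2335 − 1966.3158 = 368.6842 px.
Bar area = 368.6842 × 3736 ≈ 1377404 px.

1377404 pixels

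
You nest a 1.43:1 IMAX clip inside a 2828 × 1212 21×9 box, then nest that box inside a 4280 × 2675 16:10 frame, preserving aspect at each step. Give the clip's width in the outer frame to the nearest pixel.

Inside the 2828×1212 canvas the clip is height-limited at 1733.16 × 1212.00.
21×9 in 4280×2675: fills the width, so the intermediate becomes 4280.00 × 1834.29 — a scale of ×1.5134.
So the clip's width is 1733.16 × 1.5134 ≈ 2623.03.

2623 px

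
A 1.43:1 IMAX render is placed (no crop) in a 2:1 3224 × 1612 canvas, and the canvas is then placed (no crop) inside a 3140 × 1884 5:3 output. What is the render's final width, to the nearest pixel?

2245 px

First fit — 1.43:1 IMAX into 3224×1612 spans the height: 2305.16 × 1612.00.
The 2:1 canvas is width-limited in 3140×1884, giving 3140.00 × 1570.00; scale factor 0.9739.
So the render's width is 2305.16 × 0.9739 ≈ 2245.10.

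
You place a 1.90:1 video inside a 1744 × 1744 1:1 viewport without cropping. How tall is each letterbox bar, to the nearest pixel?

1.90:1 is wider than 1:1, so it spans the full width.
Content height = 1744 / 1.900 ≈ 917.89 px.
1744 − 917.89 = 826.11 px of bars (413.05 each).

413 px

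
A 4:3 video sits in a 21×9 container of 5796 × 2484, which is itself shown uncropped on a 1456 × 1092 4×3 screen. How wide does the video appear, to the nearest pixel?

Inside the 5796×2484 canvas the video is height-limited at 3312.00 × 2484.00.
The 21×9 canvas is width-limited in 1456×1092, giving 1456.00 × 624.00; scale factor 0.2512.
So the video's width is 3312.00 × 0.2512 ≈ 832.00.

832 px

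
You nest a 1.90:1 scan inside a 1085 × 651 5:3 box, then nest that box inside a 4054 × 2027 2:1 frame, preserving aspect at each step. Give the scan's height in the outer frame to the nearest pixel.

1778 px

First fit — 1.90:1 into 1085×651 spans the width: 1085.00 × 571.05.
5:3 in 4054×2027: fills the height, so the intermediate becomes 3378.33 × 2027.00 — a scale of ×3.1137.
The scan scales with it: height 571.05 × 3.1137 ≈ 1778.07.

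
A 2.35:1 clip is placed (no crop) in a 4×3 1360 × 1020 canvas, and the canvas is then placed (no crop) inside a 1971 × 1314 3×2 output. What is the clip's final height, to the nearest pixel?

746 px

First fit — 2.35:1 into 1360×1020 spans the width: 1360.00 × 578.72.
Second fit — the 4×3 canvas into 1971×1314 spans the height: 1752.00 × 1314.00 (×1.2882 from 1360×1020).
Applying the same ×1.2882: 578.72 → 745.53.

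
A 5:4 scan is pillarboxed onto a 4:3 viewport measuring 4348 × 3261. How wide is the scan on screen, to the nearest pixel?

5:4 (1.250) < 4:3 (1.333), so the scan fills the height.
The scan is 3261 × 5/4 ≈ 4076.25 px wide.

4076 px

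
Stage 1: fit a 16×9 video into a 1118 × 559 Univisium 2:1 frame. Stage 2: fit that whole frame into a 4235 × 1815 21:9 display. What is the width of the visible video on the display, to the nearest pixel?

3227 px

Inside the 1118×559 canvas the video is height-limited at 993.78 × 559.00.
Second fit — the Univisium 2:1 canvas into 4235×1815 spans the height: 3630.00 × 1815.00 (×3.2469 from 1118×559).
The video scales with it: width 993.78 × 3.2469 ≈ 3226.67.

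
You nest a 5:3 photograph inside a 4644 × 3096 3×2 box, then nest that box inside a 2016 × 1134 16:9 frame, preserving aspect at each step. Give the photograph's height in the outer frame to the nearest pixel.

1021 px

Inside the 4644×3096 canvas the photograph is width-limited at 4644.00 × 2786.40.
Second fit — the 3×2 canvas into 2016×1134 spans the height: 1701.00 × 1134.00 (×0.3663 from 4644×3096).
So the photograph's height is 2786.40 × 0.3663 ≈ 1020.60.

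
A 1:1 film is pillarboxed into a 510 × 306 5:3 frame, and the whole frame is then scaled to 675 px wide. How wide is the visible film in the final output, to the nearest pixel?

At 510×306 the film is height-limited, so width = 306 × 1/1 ≈ 306.00 px.
Resizing to 675 px wide multiplies everything by 1.3235: 306.00 → 405.00 px.

405 px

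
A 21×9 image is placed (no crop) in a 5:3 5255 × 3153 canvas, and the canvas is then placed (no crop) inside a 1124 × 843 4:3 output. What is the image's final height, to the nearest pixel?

482 px

21×9 in 5255×3153: fills the width, so the image is 5255.00 × 2252.14.
The 5:3 canvas is width-limited in 1124×843, giving 1124.00 × 674.40; scale factor 0.2139.
The image scales with it: height 2252.14 × 0.2139 ≈ 481.71.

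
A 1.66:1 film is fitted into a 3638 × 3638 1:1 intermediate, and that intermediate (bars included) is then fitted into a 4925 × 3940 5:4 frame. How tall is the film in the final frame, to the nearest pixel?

2373 px

First fit — 1.66:1 into 3638×3638 spans the width: 3638.00 × 2191.57.
The 1:1 canvas is height-limited in 4925×3940, giving 3940.00 × 3940.00; scale factor 1.0830.
So the film's height is 2191.57 × 1.0830 ≈ 2373.49.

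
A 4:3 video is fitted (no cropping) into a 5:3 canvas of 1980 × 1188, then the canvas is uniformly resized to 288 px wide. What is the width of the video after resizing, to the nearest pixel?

230 px

In the 1980×1188 frame the video fills the height: width = 1188 × 4/3 ≈ 1584.00 px.
Resizing to 288 px wide multiplies everything by 0.1455: 1584.00 → 230.40 px.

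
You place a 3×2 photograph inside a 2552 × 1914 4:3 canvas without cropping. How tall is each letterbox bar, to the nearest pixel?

Since 1.500 > 1.333, the photograph is width-limited.
That makes the image 1701.33 px tall (2552 × 2/3).
Leftover height: 1914 − 1701.33 = 212.67 px → 106.33 each side.

106 px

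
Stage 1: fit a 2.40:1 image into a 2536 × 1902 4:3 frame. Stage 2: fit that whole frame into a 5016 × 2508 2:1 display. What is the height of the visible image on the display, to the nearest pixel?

1393 px

First fit — 2.40:1 into 2536×1902 spans the width: 2536.00 × 1056.67.
Second fit — the 4:3 canvas into 5016×2508 spans the height: 3344.00 × 2508.00 (×1.3186 from 2536×1902).
Applying the same ×1.3186: 1056.67 → 1393.33.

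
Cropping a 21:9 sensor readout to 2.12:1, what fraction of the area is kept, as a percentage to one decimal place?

90.9%

Going from 21:9 to 2.12:1 means cutting width while keeping height.
(2.120)/(2.333) ≈ 0.909 of the area survives.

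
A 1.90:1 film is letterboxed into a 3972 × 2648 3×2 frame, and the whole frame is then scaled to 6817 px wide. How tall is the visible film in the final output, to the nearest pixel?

3588 px

Fitted into 3972×2648, the film spans the width; its height is 3972 / 1.900 ≈ 2090.53 px.
The frame scales by 6817/3972 = 1.7163; 2090.53 × 1.7163 ≈ 3587.89 px.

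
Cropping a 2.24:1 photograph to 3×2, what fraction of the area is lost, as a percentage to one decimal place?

Going from 2.24:1 to 3×2 means cutting width while keeping height.
Fraction kept = (1.500)/(2.240) ≈ 66.96%, so 33.04% is lost.

33.0%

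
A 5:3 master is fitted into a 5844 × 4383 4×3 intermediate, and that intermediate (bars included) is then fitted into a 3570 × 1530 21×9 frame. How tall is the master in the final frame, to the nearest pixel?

5:3 in 5844×4383: fills the width, so the master is 5844.00 × 3506.40.
4×3 in 3570×1530: fills the height, so the intermediate becomes 2040.00 × 1530.00 — a scale of ×0.3491.
So the master's height is 3506.40 × 0.3491 ≈ 1224.00.

1224 px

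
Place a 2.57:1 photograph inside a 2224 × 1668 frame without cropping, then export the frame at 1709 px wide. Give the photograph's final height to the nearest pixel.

665 px

Fitted into 2224×1668, the photograph spans the width; its height is 2224 / 2.570 ≈ 865.37 px.
Resizing to 1709 px wide multiplies everything by 0.7684: 865.37 → 664.98 px.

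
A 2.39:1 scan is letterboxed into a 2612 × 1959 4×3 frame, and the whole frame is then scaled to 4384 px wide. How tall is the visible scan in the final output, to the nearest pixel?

1834 px

At 2612×1959 the scan is width-limited, so height = 2612 / 2.390 ≈ 1092.89 px.
Scaling 2612 → 4384 is ×1.6784, so the height becomes 1092.89 × 1.6784 ≈ 1834.31 px.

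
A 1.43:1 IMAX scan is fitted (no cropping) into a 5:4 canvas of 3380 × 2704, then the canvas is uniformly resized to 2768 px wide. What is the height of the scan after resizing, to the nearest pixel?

In the 3380×2704 frame the scan fills the width: height = 3380 / 1.430 ≈ 2363.64 px.
Resizing to 2768 px wide multiplies everything by 0.8189: 2363.64 → 1935.66 px.

1936 px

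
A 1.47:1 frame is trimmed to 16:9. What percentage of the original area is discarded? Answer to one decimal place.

Going from 1.47:1 to 16:9 means cutting height while keeping width.
Area ratio = (1.470)/(1.778) = 82.69%; the remaining 17.31% is cropped out.

17.3%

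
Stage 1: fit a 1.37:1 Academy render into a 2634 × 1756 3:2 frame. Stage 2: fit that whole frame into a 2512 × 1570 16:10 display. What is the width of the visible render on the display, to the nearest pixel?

First fit — 1.37:1 Academy into 2634×1756 spans the height: 2405.72 × 1756.00.
The 3:2 canvas is height-limited in 2512×1570, giving 2355.00 × 1570.00; scale factor 0.8941.
So the render's width is 2405.72 × 0.8941 ≈ 2150.90.

2151 px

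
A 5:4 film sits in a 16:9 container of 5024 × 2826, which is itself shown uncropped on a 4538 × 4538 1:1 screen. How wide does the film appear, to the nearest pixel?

3191 px

Inside the 5024×2826 canvas the film is height-limited at 3532.50 × 2826.00.
The 16:9 canvas is width-limited in 4538×4538, giving 4538.00 × 2552.62; scale factor 0.9033.
Applying the same ×0.9033: 3532.50 → 3190.78.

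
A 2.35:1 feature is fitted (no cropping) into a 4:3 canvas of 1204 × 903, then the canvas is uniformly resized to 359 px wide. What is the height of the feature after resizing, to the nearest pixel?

153 px

Fitted into 1204×903, the feature spans the width; its height is 1204 / 2.350 ≈ 512.34 px.
The frame scales by 359/1204 = 0.2982; 512.34 × 0.2982 ≈ 152.77 px.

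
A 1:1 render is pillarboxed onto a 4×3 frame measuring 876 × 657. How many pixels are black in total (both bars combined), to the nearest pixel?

143883 pixels

1:1 is narrower than 4×3, so it spans the full height.
The render is 657 × 1/1 ≈ 657.0000 px wide.
Leftover width: 876 − 657.0000 = 219.0000 px.
Bar area = 219.0000 × 657 ≈ 143883 px.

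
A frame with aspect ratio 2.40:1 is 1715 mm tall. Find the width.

4116 mm

At 2.40:1, 1715 × 2.400 ≈ 4116.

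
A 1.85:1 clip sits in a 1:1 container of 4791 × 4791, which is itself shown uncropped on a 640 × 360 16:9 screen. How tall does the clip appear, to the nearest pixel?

195 px

Inside the 4791×4791 canvas the clip is width-limited at 4791.00 × 2589.73.
The 1:1 canvas is height-limited in 640×360, giving 360.00 × 360.00; scale factor 0.0751.
So the clip's height is 2589.73 × 0.0751 ≈ 194.59.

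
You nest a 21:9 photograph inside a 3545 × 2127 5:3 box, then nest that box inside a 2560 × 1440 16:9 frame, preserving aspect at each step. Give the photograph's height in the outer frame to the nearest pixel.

Inside the 3545×2127 canvas the photograph is width-limited at 3545.00 × 1519.29.
Second fit — the 5:3 canvas into 2560×1440 spans the height: 2400.00 × 1440.00 (×0.6770 from 3545×2127).
The photograph scales with it: height 1519.29 × 0.6770 ≈ 1028.57.

1029 px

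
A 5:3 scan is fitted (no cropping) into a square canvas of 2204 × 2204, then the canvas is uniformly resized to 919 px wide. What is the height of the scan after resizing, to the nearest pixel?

551 px

At 2204×2204 the scan is width-limited, so height = 2204 × 3/5 ≈ 1322.40 px.
Scaling 2204 → 919 is ×0.4170, so the height becomes 1322.40 × 0.4170 ≈ 551.40 px.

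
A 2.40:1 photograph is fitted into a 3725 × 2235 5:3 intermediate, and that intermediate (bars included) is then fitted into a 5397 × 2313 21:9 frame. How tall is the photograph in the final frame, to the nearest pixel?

1606 px

First fit — 2.40:1 into 3725×2235 spans the width: 3725.00 × 1552.08.
Second fit — the 5:3 canvas into 5397×2313 spans the height: 3855.00 × 2313.00 (×1.0349 from 3725×2235).
The photograph scales with it: height 1552.08 × 1.0349 ≈ 1606.25.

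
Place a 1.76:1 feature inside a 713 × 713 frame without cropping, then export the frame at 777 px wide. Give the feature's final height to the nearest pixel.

441 px

Fitted into 713×713, the feature spans the width; its height is 713 / 1.760 ≈ 405.11 px.
Scaling 713 → 777 is ×1.0898, so the height becomes 405.11 × 1.0898 ≈ 441.48 px.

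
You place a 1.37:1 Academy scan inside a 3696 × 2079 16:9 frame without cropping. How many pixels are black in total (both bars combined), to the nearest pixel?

1.37:1 Academy is narrower than 16:9, so it spans the full height.
That makes the image 2848.2300 px wide (2079 × 1.370).
Leftover width: 3696 − 2848.2300 = 847.7700 px.
That's 847.7700 × 2079 ≈ 1762514 black pixels.

1762514 pixels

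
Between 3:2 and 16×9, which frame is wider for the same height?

3:2 = 1.5 and 16×9 = 1.778; 1.778 > 1.5.

16×9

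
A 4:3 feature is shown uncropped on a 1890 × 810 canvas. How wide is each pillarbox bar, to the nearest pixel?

4:3 is narrower than 21×9, so it spans the full height.
Content width = 810 × 4/3 ≈ 1080.00 px.
Leftover width: 1890 − 1080.00 = 810.00 px → 405.00 each side.

405 px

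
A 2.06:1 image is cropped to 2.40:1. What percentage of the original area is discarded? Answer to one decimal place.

14.2%

Going from 2.06:1 to 2.40:1 means cutting height while keeping width.
(2.060)/(2.400) ≈ 0.858 of the area survives, leaving 14.17% discarded.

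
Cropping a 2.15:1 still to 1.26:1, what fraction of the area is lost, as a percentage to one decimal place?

The height stays; only width is cut (since 1.26:1 is narrower than 2.15:1).
(1.260)/(2.150) ≈ 0.586 of the area survives, leaving 41.40% discarded.

41.4%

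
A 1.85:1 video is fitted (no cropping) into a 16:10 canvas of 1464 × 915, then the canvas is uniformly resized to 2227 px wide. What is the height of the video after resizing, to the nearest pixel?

1204 px

At 1464×915 the video is width-limited, so height = 1464 / 1.850 ≈ 791.35 px.
Resizing to 2227 px wide multiplies everything by 1.5212: 791.35 → 1203.78 px.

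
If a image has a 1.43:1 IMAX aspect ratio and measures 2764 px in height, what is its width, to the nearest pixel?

At 1.43:1 IMAX, 2764 × 1.430 ≈ 3952.52.

3953 px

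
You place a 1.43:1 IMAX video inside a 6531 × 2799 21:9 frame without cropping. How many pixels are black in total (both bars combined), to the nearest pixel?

7077076 pixels

Since 1.430 < 2.333, the video is height-limited.
That makes the image 4002.5700 px wide (2799 × 1.430).
Black = 6531 − 4002.5700 = 2528.4300 px.
Across the 2799-px span: 2528.4300 × 2799 ≈ 7077076 px.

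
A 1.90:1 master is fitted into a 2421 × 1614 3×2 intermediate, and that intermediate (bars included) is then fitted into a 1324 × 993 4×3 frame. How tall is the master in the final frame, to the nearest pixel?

697 px

First fit — 1.90:1 into 2421×1614 spans the width: 2421.00 × 1274.21.
Second fit — the 3×2 canvas into 1324×993 spans the width: 1324.00 × 882.67 (×0.5469 from 2421×1614).
The master scales with it: height 1274.21 × 0.5469 ≈ 696.84.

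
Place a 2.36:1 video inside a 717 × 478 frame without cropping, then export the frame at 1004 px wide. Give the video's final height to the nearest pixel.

In the 717×478 frame the video fills the width: height = 717 / 2.360 ≈ 303.81 px.
The frame scales by 1004/717 = 1.4003; 303.81 × 1.4003 ≈ 425.42 px.

425 px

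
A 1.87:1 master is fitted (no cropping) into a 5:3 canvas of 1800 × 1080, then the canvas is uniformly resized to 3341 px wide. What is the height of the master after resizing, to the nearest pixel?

In the 1800×1080 frame the master fills the width: height = 1800 / 1.870 ≈ 962.57 px.
The frame scales by 3341/1800 = 1.8561; 962.57 × 1.8561 ≈ 1786.63 px.

1787 px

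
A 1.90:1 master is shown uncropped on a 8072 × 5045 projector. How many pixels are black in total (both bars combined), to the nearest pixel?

6429985 pixels

Since 1.900 > 1.600, the master is width-limited.
Content height = 8072 / 1.900 ≈ 4248.4211 px.
Leftover height: 5045 − 4248.4211 = 796.5789 px.
That's 796.5789 × 8072 ≈ 6429985 black pixels.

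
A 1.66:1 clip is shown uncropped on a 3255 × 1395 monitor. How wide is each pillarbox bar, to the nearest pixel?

1.66:1 is narrower than 21:9, so it spans the full height.
That makes the image 2315.70 px wide (1395 × 1.660).
Leftover width: 3255 − 2315.70 = 939.30 px → 469.65 each side.

470 px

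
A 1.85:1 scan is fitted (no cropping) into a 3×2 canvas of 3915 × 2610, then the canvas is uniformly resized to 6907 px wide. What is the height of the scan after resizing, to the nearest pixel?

Fitted into 3915×2610, the scan spans the width; its height is 3915 / 1.850 ≈ 2116.22 px.
Resizing to 6907 px wide multiplies everything by 1.7642: 2116.22 → 3733.51 px.

3734 px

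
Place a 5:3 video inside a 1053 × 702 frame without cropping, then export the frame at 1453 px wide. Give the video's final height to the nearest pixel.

Fitted into 1053×702, the video spans the width; its height is 1053 × 3/5 ≈ 631.80 px.
The frame scales by 1453/1053 = 1.3799; 631.80 × 1.3799 ≈ 871.80 px.

872 px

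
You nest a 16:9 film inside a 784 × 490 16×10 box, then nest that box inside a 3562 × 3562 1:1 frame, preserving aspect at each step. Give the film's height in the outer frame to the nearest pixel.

16:9 in 784×490: fills the width, so the film is 784.00 × 441.00.
The 16×10 canvas is width-limited in 3562×3562, giving 3562.00 × 2226.25; scale factor 4.5434.
So the film's height is 441.00 × 4.5434 ≈ 2003.62.

2004 px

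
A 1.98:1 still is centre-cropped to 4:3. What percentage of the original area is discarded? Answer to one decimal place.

4:3 is narrower than 1.98:1, so the crop keeps the full height and trims the width.
(1.333)/(1.980) ≈ 0.673 of the area survives, leaving 32.66% discarded.

32.7%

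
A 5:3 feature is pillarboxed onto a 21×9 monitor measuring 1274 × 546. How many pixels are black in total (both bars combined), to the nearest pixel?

5:3 is narrower than 21×9, so it spans the full height.
Content width = 546 × 5/3 ≈ 910.0000 px.
1274 − 910.0000 = 364.0000 px of bars.
Across the 546-px span: 364.0000 × 546 ≈ 198744 px.

198744 pixels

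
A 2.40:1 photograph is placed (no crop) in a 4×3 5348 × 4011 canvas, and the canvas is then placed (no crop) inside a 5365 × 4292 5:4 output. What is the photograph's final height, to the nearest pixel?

2235 px

2.40:1 in 5348×4011: fills the width, so the photograph is 5348.00 × 2228.33.
Second fit — the 4×3 canvas into 5365×4292 spans the width: 5365.00 × 4023.75 (×1.0032 from 5348×4011).
Applying the same ×1.0032: 2228.33 → 2235.42.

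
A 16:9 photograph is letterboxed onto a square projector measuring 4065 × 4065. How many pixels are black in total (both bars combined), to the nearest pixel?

16:9 is wider than square, so it spans the full width.
The photograph is 4065 × 9/16 ≈ 2286.5625 px tall.
Black = 4065 − 2286.5625 = 1778.4375 px.
Across the 4065-px span: 1778.4375 × 4065 ≈ 7229348 px.

7229348 pixels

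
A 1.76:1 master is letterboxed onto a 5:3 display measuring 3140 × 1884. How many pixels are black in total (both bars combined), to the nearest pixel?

313715 pixels

1.76:1 is wider than 5:3, so it spans the full width.
That makes the image 1784.0909 px tall (3140 / 1.760).
Black = 1884 − 1784.0909 = 99.9091 px.
That's 99.9091 × 3140 ≈ 313715 black pixels.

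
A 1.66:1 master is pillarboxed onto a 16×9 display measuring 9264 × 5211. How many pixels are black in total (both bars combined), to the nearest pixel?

3198199 pixels

Since 1.660 < 1.778, the master is height-limited.
That makes the image 8650.2600 px wide (5211 × 1.660).
Black = 9264 − 8650.2600 = 613.7400 px.
Bar area = 613.7400 × 5211 ≈ 3198199 px.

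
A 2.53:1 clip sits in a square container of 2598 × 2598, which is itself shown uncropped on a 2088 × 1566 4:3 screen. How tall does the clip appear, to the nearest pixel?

619 px

First fit — 2.53:1 into 2598×2598 spans the width: 2598.00 × 1026.88.
Second fit — the square canvas into 2088×1566 spans the height: 1566.00 × 1566.00 (×0.6028 from 2598×2598).
Applying the same ×0.6028: 1026.88 → 618.97.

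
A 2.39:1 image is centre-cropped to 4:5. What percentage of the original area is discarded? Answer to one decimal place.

Going from 2.39:1 to 4:5 means cutting width while keeping height.
Area ratio = (0.800)/(2.390) = 33.47%; the remaining 66.53% is cropped out.

66.5%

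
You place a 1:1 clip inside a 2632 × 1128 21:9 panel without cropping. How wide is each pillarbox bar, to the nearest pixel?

Since 1.000 < 2.333, the clip is height-limited.
The clip is 1128 × 1/1 ≈ 1128.00 px wide.
Leftover width: 2632 − 1128.00 = 1504.00 px → 752.00 each side.

752 px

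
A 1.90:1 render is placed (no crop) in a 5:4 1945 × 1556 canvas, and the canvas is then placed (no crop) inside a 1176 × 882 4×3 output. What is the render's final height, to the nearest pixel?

580 px

1.90:1 in 1945×1556: fills the width, so the render is 1945.00 × 1023.68.
5:4 in 1176×882: fills the height, so the intermediate becomes 1102.50 × 882.00 — a scale of ×0.5668.
Applying the same ×0.5668: 1023.68 → 580.26.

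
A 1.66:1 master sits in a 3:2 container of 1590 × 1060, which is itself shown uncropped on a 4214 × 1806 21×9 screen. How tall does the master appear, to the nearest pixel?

First fit — 1.66:1 into 1590×1060 spans the width: 1590.00 × 957.83.
3:2 in 4214×1806: fills the height, so the intermediate becomes 2709.00 × 1806.00 — a scale of ×1.7038.
The master scales with it: height 957.83 × 1.7038 ≈ 1631.93.

1632 px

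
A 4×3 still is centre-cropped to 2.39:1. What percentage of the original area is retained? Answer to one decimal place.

55.8%

The width stays; only height is cut (since 2.39:1 is wider than 4×3).
(1.333)/(2.390) ≈ 0.558 of the area survives.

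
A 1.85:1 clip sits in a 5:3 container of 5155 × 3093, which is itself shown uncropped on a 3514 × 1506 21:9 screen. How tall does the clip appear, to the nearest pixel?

First fit — 1.85:1 into 5155×3093 spans the width: 5155.00 × 2786.49.
Second fit — the 5:3 canvas into 3514×1506 spans the height: 2510.00 × 1506.00 (×0.4869 from 5155×3093).
Applying the same ×0.4869: 2786.49 → 1356.76.

1357 px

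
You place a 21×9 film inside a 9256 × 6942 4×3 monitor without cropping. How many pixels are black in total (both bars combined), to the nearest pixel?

27537922 pixels

21×9 is wider than 4×3, so it spans the full width.
That makes the image 3966.8571 px tall (9256 × 9/21).
Leftover height: 6942 − 3966.8571 = 2975.1429 px.
Bar area = 2975.1429 × 9256 ≈ 27537922 px.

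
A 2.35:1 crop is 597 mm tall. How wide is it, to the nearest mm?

Width = 597 × 2.350 = 1402.95.

1403 mm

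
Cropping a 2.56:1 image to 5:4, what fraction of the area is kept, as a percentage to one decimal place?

The height stays; only width is cut (since 5:4 is narrower than 2.56:1).
(1.250)/(2.560) ≈ 0.488 of the area survives.

48.8%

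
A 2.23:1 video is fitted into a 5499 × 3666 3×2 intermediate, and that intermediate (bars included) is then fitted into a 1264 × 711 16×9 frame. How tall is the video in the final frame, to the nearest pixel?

First fit — 2.23:1 into 5499×3666 spans the width: 5499.00 × 2465.92.
3×2 in 1264×711: fills the height, so the intermediate becomes 1066.50 × 711.00 — a scale of ×0.1939.
The video scales with it: height 2465.92 × 0.1939 ≈ 478.25.

478 px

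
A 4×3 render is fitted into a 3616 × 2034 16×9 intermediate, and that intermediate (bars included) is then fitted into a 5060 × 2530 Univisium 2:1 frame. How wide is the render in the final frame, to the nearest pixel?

First fit — 4×3 into 3616×2034 spans the height: 2712.00 × 2034.00.
Second fit — the 16×9 canvas into 5060×2530 spans the height: 4497.78 × 2530.00 (×1.2439 from 3616×2034).
Applying the same ×1.2439: 2712.00 → 3373.33.

3373 px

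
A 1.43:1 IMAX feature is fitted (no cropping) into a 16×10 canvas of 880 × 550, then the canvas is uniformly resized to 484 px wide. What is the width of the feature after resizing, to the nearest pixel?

In the 880×550 frame the feature fills the height: width = 550 × 1.430 ≈ 786.50 px.
The frame scales by 484/880 = 0.5500; 786.50 × 0.5500 ≈ 432.57 px.

433 px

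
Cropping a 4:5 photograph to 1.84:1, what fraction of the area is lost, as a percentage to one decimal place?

The width stays; only height is cut (since 1.84:1 is wider than 4:5).
Area ratio = (0.800)/(1.840) = 43.48%; the remaining 56.52% is cropped out.

56.5%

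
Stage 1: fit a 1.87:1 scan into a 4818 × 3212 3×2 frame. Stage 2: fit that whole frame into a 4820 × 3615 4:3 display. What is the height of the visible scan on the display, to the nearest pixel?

2578 px

1.87:1 in 4818×3212: fills the width, so the scan is 4818.00 × 2576.47.
Second fit — the 3×2 canvas into 4820×3615 spans the width: 4820.00 × 3213.33 (×1.0004 from 4818×3212).
The scan scales with it: height 2576.47 × 1.0004 ≈ 2577.54.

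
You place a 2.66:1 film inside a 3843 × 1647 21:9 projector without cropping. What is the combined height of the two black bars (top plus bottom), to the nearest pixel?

2.66:1 (2.660) > 21:9 (2.333), so the film fills the width.
Content height = 3843 / 2.660 ≈ 1444.74 px.
1647 − 1444.74 = 202.26 px of bars.

202 px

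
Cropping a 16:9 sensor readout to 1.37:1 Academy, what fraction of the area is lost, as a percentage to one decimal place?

Going from 16:9 to 1.37:1 Academy means cutting width while keeping height.
Area ratio = (1.370)/(1.778) = 77.06%; the remaining 22.94% is cropped out.

22.9%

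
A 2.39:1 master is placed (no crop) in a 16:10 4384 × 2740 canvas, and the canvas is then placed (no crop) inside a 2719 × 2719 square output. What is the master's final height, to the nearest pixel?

2.39:1 in 4384×2740: fills the width, so the master is 4384.00 × 1834.31.
The 16:10 canvas is width-limited in 2719×2719, giving 2719.00 × 1699.38; scale factor 0.6202.
So the master's height is 1834.31 × 0.6202 ≈ 1137.66.

1138 px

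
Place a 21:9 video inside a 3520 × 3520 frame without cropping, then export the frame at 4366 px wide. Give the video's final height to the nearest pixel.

1871 px

In the 3520×3520 frame the video fills the width: height = 3520 × 9/21 ≈ 1508.57 px.
The frame scales by 4366/3520 = 1.2403; 1508.57 × 1.2403 ≈ 1871.14 px.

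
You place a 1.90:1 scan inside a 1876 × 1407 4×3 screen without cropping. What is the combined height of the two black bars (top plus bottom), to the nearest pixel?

420 px

1.90:1 is wider than 4×3, so it spans the full width.
Content height = 1876 / 1.900 ≈ 987.37 px.
1407 − 987.37 = 419.63 px of bars.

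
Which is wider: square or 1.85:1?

1.85:1

square = 1 and 1.85; 1.85 > 1.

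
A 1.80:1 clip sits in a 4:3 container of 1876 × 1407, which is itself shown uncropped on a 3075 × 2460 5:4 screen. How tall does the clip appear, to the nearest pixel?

Inside the 1876×1407 canvas the clip is width-limited at 1876.00 × 1042.22.
4:3 in 3075×2460: fills the width, so the intermediate becomes 3075.00 × 2306.25 — a scale of ×1.6391.
So the clip's height is 1042.22 × 1.6391 ≈ 1708.33.

1708 px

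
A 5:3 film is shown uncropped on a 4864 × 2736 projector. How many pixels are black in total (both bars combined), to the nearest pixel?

831744 pixels

5:3 (1.667) < 16:9 (1.778), so the film fills the height.
The film is 2736 × 5/3 ≈ 4560.0000 px wide.
Leftover width: 4864 − 4560.0000 = 304.0000 px.
That's 304.0000 × 2736 ≈ 831744 black pixels.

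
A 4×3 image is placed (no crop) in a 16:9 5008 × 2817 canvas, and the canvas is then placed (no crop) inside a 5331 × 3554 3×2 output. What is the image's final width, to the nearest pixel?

4×3 in 5008×2817: fills the height, so the image is 3756.00 × 2817.00.
Second fit — the 16:9 canvas into 5331×3554 spans the width: 5331.00 × 2998.69 (×1.0645 from 5008×2817).
The image scales with it: width 3756.00 × 1.0645 ≈ 3998.25.

3998 px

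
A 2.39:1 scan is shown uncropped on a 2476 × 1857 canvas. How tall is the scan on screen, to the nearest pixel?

1036 px

Since 2.390 > 1.333, the scan is width-limited.
Content height = 2476 / 2.390 ≈ 1035.98 px.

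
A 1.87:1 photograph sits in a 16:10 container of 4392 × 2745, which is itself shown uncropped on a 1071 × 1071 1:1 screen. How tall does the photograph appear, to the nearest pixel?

573 px

First fit — 1.87:1 into 4392×2745 spans the width: 4392.00 × 2348.66.
The 16:10 canvas is width-limited in 1071×1071, giving 1071.00 × 669.38; scale factor 0.2439.
So the photograph's height is 2348.66 × 0.2439 ≈ 572.73.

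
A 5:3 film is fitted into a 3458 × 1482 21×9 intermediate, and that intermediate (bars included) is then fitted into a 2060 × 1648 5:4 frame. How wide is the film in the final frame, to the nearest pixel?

5:3 in 3458×1482: fills the height, so the film is 2470.00 × 1482.00.
21×9 in 2060×1648: fills the width, so the intermediate becomes 2060.00 × 882.86 — a scale of ×0.5957.
Applying the same ×0.5957: 2470.00 → 1471.43.

1471 px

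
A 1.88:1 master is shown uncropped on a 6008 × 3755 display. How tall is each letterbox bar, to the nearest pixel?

Since 1.880 > 1.600, the master is width-limited.
The master is 6008 / 1.880 ≈ 3195.74 px tall.
3755 − 3195.74 = 559.26 px of bars (279.63 each).

280 px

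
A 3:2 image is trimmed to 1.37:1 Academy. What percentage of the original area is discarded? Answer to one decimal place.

8.7%

1.37:1 Academy is narrower than 3:2, so the crop keeps the full height and trims the width.
Area ratio = (1.370)/(1.500) = 91.33%; the remaining 8.67% is cropped out.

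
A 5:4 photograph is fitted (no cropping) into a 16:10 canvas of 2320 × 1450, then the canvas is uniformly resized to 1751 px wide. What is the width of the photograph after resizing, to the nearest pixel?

At 2320×1450 the photograph is height-limited, so width = 1450 × 5/4 ≈ 1812.50 px.
The frame scales by 1751/2320 = 0.7547; 1812.50 × 0.7547 ≈ 1367.97 px.

1368 px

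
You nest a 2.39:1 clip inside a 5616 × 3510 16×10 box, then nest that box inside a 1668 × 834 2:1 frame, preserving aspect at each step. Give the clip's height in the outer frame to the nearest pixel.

558 px

Inside the 5616×3510 canvas the clip is width-limited at 5616.00 × 2349.79.
Second fit — the 16×10 canvas into 1668×834 spans the height: 1334.40 × 834.00 (×0.2376 from 5616×3510).
The clip scales with it: height 2349.79 × 0.2376 ≈ 558.33.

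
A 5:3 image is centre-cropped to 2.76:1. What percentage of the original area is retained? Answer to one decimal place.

60.4%

Going from 5:3 to 2.76:1 means cutting height while keeping width.
(1.667)/(2.760) ≈ 0.604 of the area survives.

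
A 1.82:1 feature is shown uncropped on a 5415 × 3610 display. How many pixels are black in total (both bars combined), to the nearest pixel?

3437037 pixels

1.82:1 (1.820) > 3:2 (1.500), so the feature fills the width.
That makes the image 2975.2747 px tall (5415 / 1.820).
Black = 3610 − 2975.2747 = 634.7253 px.
Across the 5415-px span: 634.7253 × 5415 ≈ 3437037 px.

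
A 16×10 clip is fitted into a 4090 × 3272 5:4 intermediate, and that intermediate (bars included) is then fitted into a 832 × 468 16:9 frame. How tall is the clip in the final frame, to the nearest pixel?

366 px

First fit — 16×10 into 4090×3272 spans the width: 4090.00 × 2556.25.
5:4 in 832×468: fills the height, so the intermediate becomes 585.00 × 468.00 — a scale of ×0.1430.
Applying the same ×0.1430: 2556.25 → 365.62.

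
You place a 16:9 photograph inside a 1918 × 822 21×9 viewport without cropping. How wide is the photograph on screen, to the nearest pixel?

16:9 (1.778) < 21×9 (2.333), so the photograph fills the height.
Content width = 822 × 16/9 ≈ 1461.33 px.

1461 px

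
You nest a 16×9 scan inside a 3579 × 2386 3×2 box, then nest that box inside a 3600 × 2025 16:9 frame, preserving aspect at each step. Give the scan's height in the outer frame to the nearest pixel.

1709 px

Inside the 3579×2386 canvas the scan is width-limited at 3579.00 × 2013.19.
Second fit — the 3×2 canvas into 3600×2025 spans the height: 3037.50 × 2025.00 (×0.8487 from 3579×2386).
Applying the same ×0.8487: 2013.19 → 1708.59.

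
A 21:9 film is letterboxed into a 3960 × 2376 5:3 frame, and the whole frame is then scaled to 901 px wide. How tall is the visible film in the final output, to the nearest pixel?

386 px

At 3960×2376 the film is width-limited, so height = 3960 × 9/21 ≈ 1697.14 px.
The frame scales by 901/3960 = 0.2275; 1697.14 × 0.2275 ≈ 386.14 px.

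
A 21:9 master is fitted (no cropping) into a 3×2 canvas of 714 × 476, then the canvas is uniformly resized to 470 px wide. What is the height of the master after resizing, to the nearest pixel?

201 px

In the 714×476 frame the master fills the width: height = 714 × 9/21 ≈ 306.00 px.
The frame scales by 470/714 = 0.6583; 306.00 × 0.6583 ≈ 201.43 px.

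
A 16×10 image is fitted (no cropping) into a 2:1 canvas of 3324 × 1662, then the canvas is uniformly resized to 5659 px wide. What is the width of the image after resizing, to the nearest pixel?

4527 px

Fitted into 3324×1662, the image spans the height; its width is 1662 × 16/10 ≈ 2659.20 px.
Scaling 3324 → 5659 is ×1.7025, so the width becomes 2659.20 × 1.7025 ≈ 4527.20 px.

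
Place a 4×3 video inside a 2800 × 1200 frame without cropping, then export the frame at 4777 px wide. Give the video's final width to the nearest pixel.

At 2800×1200 the video is height-limited, so width = 1200 × 4/3 ≈ 1600.00 px.
Resizing to 4777 px wide multiplies everything by 1.7061: 1600.00 → 2729.71 px.

2730 px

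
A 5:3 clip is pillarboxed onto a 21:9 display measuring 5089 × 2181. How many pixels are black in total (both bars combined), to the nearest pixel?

5:3 is narrower than 21:9, so it spans the full height.
That makes the image 3635.0000 px wide (2181 × 5/3).
5089 − 3635.0000 = 1454.0000 px of bars.
Across the 2181-px span: 1454.0000 × 2181 ≈ 3171174 px.

3171174 pixels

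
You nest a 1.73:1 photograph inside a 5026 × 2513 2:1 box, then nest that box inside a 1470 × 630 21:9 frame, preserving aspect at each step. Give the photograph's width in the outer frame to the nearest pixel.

1090 px

First fit — 1.73:1 into 5026×2513 spans the height: 4347.49 × 2513.00.
The 2:1 canvas is height-limited in 1470×630, giving 1260.00 × 630.00; scale factor 0.2507.
Applying the same ×0.2507: 4347.49 → 1089.90.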